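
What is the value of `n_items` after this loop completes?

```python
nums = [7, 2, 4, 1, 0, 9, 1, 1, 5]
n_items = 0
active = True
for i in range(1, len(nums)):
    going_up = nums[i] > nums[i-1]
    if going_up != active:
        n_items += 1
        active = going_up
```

Count direction changes in [7, 2, 4, 1, 0, 9, 1, 1, 5]
`n_items` takes the values: 0 → 1 → 2 → 3 → 4 → 5 → 6

Answer: 6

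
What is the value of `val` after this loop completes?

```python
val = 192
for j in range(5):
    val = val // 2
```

Halve 5 times: 192 // 2^5 = 6
`val` takes the values: 192 → 96 → 48 → 24 → 12 → 6

Answer: 6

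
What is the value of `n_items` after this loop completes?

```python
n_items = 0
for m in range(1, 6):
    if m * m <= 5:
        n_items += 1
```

Count numbers where m² ≤ 5
`n_items` takes the values: 0 → 1 → 2

Answer: 2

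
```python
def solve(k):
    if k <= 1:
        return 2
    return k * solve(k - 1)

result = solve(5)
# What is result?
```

solve(5) = 5 * 4 * 3 * 2 * 2 = 240

Answer: 240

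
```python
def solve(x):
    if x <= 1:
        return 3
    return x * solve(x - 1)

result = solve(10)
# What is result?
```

solve(10) = 10 * 9 * 8 * 7 * 6 * 5 * 4 * 3 * 2 * 3 = 10886400

Answer: 10886400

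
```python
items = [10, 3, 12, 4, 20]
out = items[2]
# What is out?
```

Trace:
`items = [10, 3, 12, 4, 20]` → items = [10, 3, 12, 4, 20]
`out = items[2]` → out = 12
So out = 12

Answer: 12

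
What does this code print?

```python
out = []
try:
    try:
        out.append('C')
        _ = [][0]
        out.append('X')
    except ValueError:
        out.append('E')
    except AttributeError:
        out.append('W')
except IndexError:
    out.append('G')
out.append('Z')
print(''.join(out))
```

Execution trace: 'C' (try body) → 'G' (outer except IndexError) → 'Z' (after the try/except). Output: CGZ

Answer: CGZ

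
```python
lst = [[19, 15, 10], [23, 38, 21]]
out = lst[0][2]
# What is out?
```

Trace:
`lst = [[19, 15, 10], [23, 38, 21]]` → lst = [[19, 15, 10], [23, 38, 21]]
`out = lst[0][2]` → out = 10
So out = 10

Answer: 10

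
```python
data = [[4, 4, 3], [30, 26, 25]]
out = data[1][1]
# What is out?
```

Trace:
`data = [[4, 4, 3], [30, 26, 25]]` → data = [[4, 4, 3], [30, 26, 25]]
`out = data[1][1]` → out = 26
So out = 26

Answer: 26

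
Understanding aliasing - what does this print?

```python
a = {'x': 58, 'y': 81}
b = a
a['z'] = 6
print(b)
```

Key concept: dict aliasing.
Step by step:
`a = {'x': 58, 'y': 81}` → a = {'x': 58, 'y': 81}
`b = a` → b = {'x': 58, 'y': 81} (same object as a)
`a['z'] = 6` → a = {'x': 58, 'y': 81, 'z': 6} (same object as b); b = {'x': 58, 'y': 81, 'z': 6} (same object as a)
`print(b)` → prints {'x': 58, 'y': 81, 'z': 6}

Answer: {'x': 58, 'y': 81, 'z': 6}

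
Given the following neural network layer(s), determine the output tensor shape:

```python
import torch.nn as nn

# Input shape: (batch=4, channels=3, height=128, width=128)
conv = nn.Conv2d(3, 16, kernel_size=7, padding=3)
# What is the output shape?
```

Input: (4, 3, 128, 128) -> Output: (4, 16, 128, 128)

Answer: (4, 16, 128, 128)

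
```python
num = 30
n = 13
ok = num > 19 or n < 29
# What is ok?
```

Trace:
`num = 30` → num = 30
`n = 13` → n = 13
`ok = num > 19 or n < 29` → ok = True
So ok = True

Answer: True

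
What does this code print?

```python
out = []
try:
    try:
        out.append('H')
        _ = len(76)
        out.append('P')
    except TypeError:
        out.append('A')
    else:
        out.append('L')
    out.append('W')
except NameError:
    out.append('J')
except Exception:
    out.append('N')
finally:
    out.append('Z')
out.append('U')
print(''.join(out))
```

Execution trace: 'H' (inner try body) → 'A' (inner except TypeError) → 'W' (try body, no exception) → 'Z' (finally) → 'U' (after the try/except). Output: HAWZU

Answer: HAWZU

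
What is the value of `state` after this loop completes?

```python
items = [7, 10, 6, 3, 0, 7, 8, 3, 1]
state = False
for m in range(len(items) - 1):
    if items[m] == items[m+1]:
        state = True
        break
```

Check consecutive duplicates in [7, 10, 6, 3, 0, 7, 8, 3, 1]
`state` takes the values: False

Answer: False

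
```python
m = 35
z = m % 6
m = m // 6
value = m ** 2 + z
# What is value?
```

Trace:
`m = 35` → m = 35
`z = m % 6` → z = 5
`m = m // 6` → m = 5
`value = m ** 2 + z` → value = 30
So value = 30

Answer: 30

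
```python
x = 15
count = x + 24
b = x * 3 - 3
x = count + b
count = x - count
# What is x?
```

Trace:
`x = 15` → x = 15
`count = x + 24` → count = 39
`b = x * 3 - 3` → b = 42
`x = count + b` → x = 81
`count = x - count` → count = 42
So x = 81

Answer: 81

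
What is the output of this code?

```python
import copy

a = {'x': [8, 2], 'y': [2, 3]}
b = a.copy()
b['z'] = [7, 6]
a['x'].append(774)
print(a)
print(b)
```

Key concept: shallow copy of dict with mutable values.
Step by step:
`a = {'x': [8, 2], 'y': [2, 3]}` → a = {'x': [8, 2], 'y': [2, 3]}
`b = a.copy()` → b = {'x': [8, 2], 'y': [2, 3]}
`b['z'] = [7, 6]` → b = {'x': [8, 2], 'y': [2, 3], 'z': [7, 6]}
`a['x'].append(774)` → a = {'x': [8, 2, 774], 'y': [2, 3]}; b = {'x': [8, 2, 774], 'y': [2, 3], 'z': [7, 6]}
`print(a)` → prints {'x': [8, 2, 774], 'y': [2, 3]}
`print(b)` → prints {'x': [8, 2, 774], 'y': [2, 3], 'z': [7, 6]}

Answer:
{'x': [8, 2, 774], 'y': [2, 3]}
{'x': [8, 2, 774], 'y': [2, 3], 'z': [7, 6]}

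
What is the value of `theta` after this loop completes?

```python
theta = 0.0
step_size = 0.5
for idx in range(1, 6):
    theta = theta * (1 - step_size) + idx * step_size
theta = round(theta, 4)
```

Moving average with lr=0.5
`theta` takes the values: 0.0 → 0.5 → 1.25 → 2.125 → 3.0625 → 4.03125 → 4.0312

Answer: 4.0312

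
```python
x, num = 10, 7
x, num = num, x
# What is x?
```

Trace:
`x, num = 10, 7` → x = 10; num = 7
`x, num = num, x` → x = 7; num = 10
So x = 7

Answer: 7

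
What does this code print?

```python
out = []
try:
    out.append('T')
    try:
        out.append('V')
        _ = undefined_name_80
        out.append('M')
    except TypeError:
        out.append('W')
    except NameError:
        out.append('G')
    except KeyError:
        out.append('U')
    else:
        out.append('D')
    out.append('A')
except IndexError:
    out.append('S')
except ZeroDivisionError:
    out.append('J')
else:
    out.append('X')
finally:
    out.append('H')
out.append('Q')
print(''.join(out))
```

Execution trace: 'T' (try body) → 'V' (inner try body) → 'G' (inner except NameError) → 'A' (try body, no exception) → 'X' (else) → 'H' (finally) → 'Q' (after the try/except). Output: TVGAXHQ

Answer: TVGAXHQ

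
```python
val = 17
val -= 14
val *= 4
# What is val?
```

Trace:
`val = 17` → val = 17
`val -= 14` → val = 3
`val *= 4` → val = 12
So val = 12

Answer: 12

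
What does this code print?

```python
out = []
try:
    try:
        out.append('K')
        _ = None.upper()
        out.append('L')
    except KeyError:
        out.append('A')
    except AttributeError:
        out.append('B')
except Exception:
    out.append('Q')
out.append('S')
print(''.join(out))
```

Execution trace: 'K' (inner try body) → 'B' (inner except AttributeError) → 'S' (after the try/except). Output: KBS

Answer: KBS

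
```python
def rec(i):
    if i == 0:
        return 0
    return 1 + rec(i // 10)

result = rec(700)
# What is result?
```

Count of digits of 700: 3

Answer: 3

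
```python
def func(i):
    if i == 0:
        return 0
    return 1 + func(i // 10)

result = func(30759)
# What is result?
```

Count of digits of 30759: 5

Answer: 5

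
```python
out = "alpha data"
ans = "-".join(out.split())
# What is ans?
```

Trace:
`out = "alpha data"` → out = 'alpha data'
`ans = "-".join(out.split())` → ans = 'alpha-data'
So ans = 'alpha-data'

Answer: 'alpha-data'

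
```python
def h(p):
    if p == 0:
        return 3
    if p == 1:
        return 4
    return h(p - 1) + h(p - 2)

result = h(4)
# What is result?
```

Build up from base cases: h(0)=3, h(1)=4, h(2)=7, h(3)=11, h(4)=18

Answer: 18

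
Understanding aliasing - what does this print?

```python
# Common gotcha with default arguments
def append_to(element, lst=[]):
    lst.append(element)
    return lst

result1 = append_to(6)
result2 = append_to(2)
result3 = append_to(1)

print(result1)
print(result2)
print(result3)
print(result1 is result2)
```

Key concept: mutable default argument gotcha.
Step by step:
`result1 = append_to(6)` → result1 = [6]
`result2 = append_to(2)` → result1 = [6, 2] (same object as result2); result2 = [6, 2] (same object as result1)
`result3 = append_to(1)` → result1 = [6, 2, 1] (same object as result2, result3); result2 = [6, 2, 1] (same object as result1, result3); result3 = [6, 2, 1] (same object as result1, result2)
`print(result1)` → prints [6, 2, 1]
`print(result2)` → prints [6, 2, 1]
`print(result3)` → prints [6, 2, 1]
`print(result1 is result2)` → prints True

Answer:
[6, 2, 1]
[6, 2, 1]
[6, 2, 1]
True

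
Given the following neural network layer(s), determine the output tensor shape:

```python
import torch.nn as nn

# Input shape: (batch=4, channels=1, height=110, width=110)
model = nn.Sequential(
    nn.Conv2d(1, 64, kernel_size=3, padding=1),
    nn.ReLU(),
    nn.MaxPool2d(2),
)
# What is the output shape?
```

Input: (4, 1, 110, 110) -> after Conv2d: (4, 64, 110, 110) -> after ReLU: (4, 64, 110, 110) -> Output: (4, 64, 55, 55)

Answer: (4, 64, 55, 55)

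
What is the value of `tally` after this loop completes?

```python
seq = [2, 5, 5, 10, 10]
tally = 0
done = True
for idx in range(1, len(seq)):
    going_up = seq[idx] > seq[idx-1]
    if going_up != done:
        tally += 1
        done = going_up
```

Count direction changes in [2, 5, 5, 10, 10]
`tally` takes the values: 0 → 1 → 2 → 3

Answer: 3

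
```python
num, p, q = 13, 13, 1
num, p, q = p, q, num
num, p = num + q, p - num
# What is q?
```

Trace:
`num, p, q = 13, 13, 1` → num = 13; p = 13; q = 1
`num, p, q = p, q, num` → num = 13; p = 1; q = 13
`num, p = num + q, p - num` → num = 26; p = -12
So q = 13

Answer: 13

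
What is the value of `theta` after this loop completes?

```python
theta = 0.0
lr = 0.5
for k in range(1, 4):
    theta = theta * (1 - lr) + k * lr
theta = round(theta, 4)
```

Moving average with lr=0.5
`theta` takes the values: 0.0 → 0.5 → 1.25 → 2.125

Answer: 2.125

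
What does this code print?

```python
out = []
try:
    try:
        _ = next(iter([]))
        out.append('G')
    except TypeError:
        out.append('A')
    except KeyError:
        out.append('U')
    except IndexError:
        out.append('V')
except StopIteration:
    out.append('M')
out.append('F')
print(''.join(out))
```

Execution trace: 'M' (outer except StopIteration) → 'F' (after the try/except). Output: MF

Answer: MF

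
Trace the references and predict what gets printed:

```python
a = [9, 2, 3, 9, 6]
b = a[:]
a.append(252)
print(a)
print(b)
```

Key concept: slice [:] creates copy.
Step by step:
`a = [9, 2, 3, 9, 6]` → a = [9, 2, 3, 9, 6]
`b = a[:]` → b = [9, 2, 3, 9, 6]
`a.append(252)` → a = [9, 2, 3, 9, 6, 252]
`print(a)` → prints [9, 2, 3, 9, 6, 252]
`print(b)` → prints [9, 2, 3, 9, 6]

Answer:
[9, 2, 3, 9, 6, 252]
[9, 2, 3, 9, 6]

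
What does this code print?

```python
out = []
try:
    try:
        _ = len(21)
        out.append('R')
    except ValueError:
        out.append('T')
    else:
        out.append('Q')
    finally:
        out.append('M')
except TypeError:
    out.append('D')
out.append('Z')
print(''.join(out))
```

Execution trace: 'M' (finally) → 'D' (outer except TypeError) → 'Z' (after the try/except). Output: MDZ

Answer: MDZ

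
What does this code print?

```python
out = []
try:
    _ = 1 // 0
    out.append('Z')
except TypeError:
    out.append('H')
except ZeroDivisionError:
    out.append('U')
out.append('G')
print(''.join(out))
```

Execution trace: 'U' (except ZeroDivisionError) → 'G' (after the try/except). Output: UG

Answer: UG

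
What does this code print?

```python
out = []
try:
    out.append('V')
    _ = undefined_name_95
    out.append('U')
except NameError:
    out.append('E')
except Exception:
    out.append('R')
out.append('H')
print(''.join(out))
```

Execution trace: 'V' (try body) → 'E' (except NameError) → 'H' (after the try/except). Output: VEH

Answer: VEH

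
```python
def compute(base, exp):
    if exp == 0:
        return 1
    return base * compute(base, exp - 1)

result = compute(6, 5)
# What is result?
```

compute(6, 5) = 6 * 6 * 6 * 6 * 6 = 7776

Answer: 7776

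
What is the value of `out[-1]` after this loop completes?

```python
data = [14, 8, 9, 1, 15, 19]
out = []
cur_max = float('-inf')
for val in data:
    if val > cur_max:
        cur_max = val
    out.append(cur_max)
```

Running max ends at 19
`out` takes the values: [] → [14] → [14, 14] → [14, 14, 14] → [14, 14, 14, 14] → [14, 14, 14, 14, 15] → [14, 14, 14, 14, 15, 19]
So `out[-1]` = 19

Answer: 19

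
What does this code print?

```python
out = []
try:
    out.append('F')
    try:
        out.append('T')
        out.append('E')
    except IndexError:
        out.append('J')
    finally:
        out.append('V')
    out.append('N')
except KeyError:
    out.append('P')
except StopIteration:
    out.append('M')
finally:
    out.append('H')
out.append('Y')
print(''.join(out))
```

Execution trace: 'F' (try body) → 'T' (inner try body) → 'E' (inner try body, no exception) → 'V' (inner finally) → 'N' (try body, no exception) → 'H' (finally) → 'Y' (after the try/except). Output: FTEVNHY

Answer: FTEVNHY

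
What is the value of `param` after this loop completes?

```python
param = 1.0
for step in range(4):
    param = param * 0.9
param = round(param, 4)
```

Exponential decay: 1.0 * 0.9^4
`param` takes the values: 1.0 → 0.9 → 0.81 → 0.729 → 0.6561

Answer: 0.6561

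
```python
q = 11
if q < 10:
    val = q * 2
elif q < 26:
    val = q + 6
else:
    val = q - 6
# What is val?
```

Trace:
`q = 11` → q = 11
`if q < 10: ...` → q < 10 is False, q < 26 is True → val = 17
So val = 17

Answer: 17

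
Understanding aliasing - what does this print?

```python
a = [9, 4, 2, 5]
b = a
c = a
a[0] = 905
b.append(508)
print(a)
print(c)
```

Key concept: multiple aliases.
Step by step:
`a = [9, 4, 2, 5]` → a = [9, 4, 2, 5]
`b = a` → b = [9, 4, 2, 5] (same object as a)
`c = a` → c = [9, 4, 2, 5] (same object as a, b)
`a[0] = 905` → a = [905, 4, 2, 5] (same object as b, c); b = [905, 4, 2, 5] (same object as a, c); c = [905, 4, 2, 5] (same object as a, b)
`b.append(508)` → a = [905, 4, 2, 5, 508] (same object as b, c); b = [905, 4, 2, 5, 508] (same object as a, c); c = [905, 4, 2, 5, 508] (same object as a, b)
`print(a)` → prints [905, 4, 2, 5, 508]
`print(c)` → prints [905, 4, 2, 5, 508]

Answer:
[905, 4, 2, 5, 508]
[905, 4, 2, 5, 508]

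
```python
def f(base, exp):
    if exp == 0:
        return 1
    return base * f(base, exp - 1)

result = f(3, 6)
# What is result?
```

f(3, 6) = 3 * 3 * 3 * 3 * 3 * 3 = 729

Answer: 729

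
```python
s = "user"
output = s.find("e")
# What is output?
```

Trace:
`s = "user"` → s = 'user'
`output = s.find("e")` → output = 2
So output = 2

Answer: 2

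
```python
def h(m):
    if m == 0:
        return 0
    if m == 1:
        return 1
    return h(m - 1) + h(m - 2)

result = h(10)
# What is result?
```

Build up from base cases: h(0)=0, h(1)=1, h(2)=1, h(3)=2, h(4)=3, h(5)=5, h(6)=8, ..., h(10)=55

Answer: 55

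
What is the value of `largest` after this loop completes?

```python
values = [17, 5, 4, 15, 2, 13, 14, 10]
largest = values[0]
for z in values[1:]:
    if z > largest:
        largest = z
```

Maximum of [17, 5, 4, 15, 2, 13, 14, 10]
`largest` takes the values: 17

Answer: 17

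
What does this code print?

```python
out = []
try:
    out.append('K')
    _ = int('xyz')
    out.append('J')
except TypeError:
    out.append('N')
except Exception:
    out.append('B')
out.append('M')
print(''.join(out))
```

Execution trace: 'K' (try body) → 'B' (except Exception) → 'M' (after the try/except). Output: KBM

Answer: KBM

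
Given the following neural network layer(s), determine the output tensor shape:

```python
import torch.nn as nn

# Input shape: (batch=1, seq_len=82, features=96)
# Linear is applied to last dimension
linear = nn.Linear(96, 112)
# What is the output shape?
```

Input: (1, 82, 96) -> Output: (1, 82, 112)

Answer: (1, 82, 112)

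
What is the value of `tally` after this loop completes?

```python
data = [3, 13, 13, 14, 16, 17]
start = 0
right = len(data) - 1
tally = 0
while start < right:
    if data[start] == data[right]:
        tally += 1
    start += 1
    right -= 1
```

Count matching pairs from ends
`tally` takes the values: 0

Answer: 0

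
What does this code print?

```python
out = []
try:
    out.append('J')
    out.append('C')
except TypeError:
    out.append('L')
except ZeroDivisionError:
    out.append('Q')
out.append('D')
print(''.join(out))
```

Execution trace: 'J' (try body) → 'C' (try body, no exception) → 'D' (after the try/except). Output: JCD

Answer: JCD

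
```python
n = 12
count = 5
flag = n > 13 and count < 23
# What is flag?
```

Trace:
`n = 12` → n = 12
`count = 5` → count = 5
`flag = n > 13 and count < 23` → flag = False
So flag = False

Answer: False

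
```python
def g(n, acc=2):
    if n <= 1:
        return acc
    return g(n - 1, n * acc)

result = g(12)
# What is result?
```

Accumulator trace (n, acc): (12, 2) -> (11, 24) -> (10, 264) -> (9, 2640) -> (8, 23760) -> (7, 190080) -> (6, 1330560) -> (5, 7983360) -> (4, 39916800) -> (3, 159667200) -> (2, 479001600) -> (1, 958003200) -> return 958003200

Answer: 958003200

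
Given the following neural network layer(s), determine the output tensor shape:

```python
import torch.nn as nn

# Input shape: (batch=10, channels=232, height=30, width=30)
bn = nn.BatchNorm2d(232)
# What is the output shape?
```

Input: (10, 232, 30, 30) -> Output: (10, 232, 30, 30)

Answer: (10, 232, 30, 30)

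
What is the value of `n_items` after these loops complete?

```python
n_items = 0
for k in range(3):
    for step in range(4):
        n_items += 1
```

3 * 4 = 12
`n_items` takes the values: 0 → 1 → 2 → 3 → 4 → 5 → 6 → 7 → 8 → 9 → 10 → 11 → 12

Answer: 12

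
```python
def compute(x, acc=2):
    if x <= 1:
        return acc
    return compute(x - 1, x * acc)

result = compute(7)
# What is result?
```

Accumulator trace (n, acc): (7, 2) -> (6, 14) -> (5, 84) -> (4, 420) -> (3, 1680) -> (2, 5040) -> (1, 10080) -> return 10080

Answer: 10080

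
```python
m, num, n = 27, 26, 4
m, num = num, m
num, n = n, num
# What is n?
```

Trace:
`m, num, n = 27, 26, 4` → m = 27; num = 26; n = 4
`m, num = num, m` → m = 26; num = 27
`num, n = n, num` → num = 4; n = 27
So n = 27

Answer: 27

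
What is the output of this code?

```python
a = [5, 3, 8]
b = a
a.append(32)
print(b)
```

Key concept: basic list aliasing.
Step by step:
`a = [5, 3, 8]` → a = [5, 3, 8]
`b = a` → b = [5, 3, 8] (same object as a)
`a.append(32)` → a = [5, 3, 8, 32] (same object as b); b = [5, 3, 8, 32] (same object as a)
`print(b)` → prints [5, 3, 8, 32]

Answer: [5, 3, 8, 32]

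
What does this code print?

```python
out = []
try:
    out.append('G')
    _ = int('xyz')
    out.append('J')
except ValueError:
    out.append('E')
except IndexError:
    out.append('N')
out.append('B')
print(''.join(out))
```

Execution trace: 'G' (try body) → 'E' (except ValueError) → 'B' (after the try/except). Output: GEB

Answer: GEB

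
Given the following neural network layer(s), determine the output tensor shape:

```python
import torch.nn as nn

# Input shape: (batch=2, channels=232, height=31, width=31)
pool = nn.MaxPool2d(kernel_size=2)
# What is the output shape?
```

Input: (2, 232, 31, 31) -> Output: (2, 232, 15, 15)

Answer: (2, 232, 15, 15)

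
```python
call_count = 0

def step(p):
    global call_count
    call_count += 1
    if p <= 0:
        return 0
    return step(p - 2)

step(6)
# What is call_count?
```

Linear recursion stepping by 2: 4 calls from p=6 down to ≤0.

Answer: 4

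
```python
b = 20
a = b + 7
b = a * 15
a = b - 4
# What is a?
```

Trace:
`b = 20` → b = 20
`a = b + 7` → a = 27
`b = a * 15` → b = 405
`a = b - 4` → a = 401
So a = 401

Answer: 401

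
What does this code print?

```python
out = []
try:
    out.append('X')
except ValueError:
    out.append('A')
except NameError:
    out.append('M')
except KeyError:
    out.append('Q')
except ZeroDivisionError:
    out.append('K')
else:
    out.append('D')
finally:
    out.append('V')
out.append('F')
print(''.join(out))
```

Execution trace: 'X' (try body, no exception) → 'D' (else) → 'V' (finally) → 'F' (after the try/except). Output: XDVF

Answer: XDVF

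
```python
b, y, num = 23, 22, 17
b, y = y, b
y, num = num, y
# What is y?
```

Trace:
`b, y, num = 23, 22, 17` → b = 23; y = 22; num = 17
`b, y = y, b` → b = 22; y = 23
`y, num = num, y` → y = 17; num = 23
So y = 17

Answer: 17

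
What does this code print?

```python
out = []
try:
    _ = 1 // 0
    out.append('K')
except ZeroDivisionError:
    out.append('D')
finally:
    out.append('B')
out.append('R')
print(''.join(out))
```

Execution trace: 'D' (except ZeroDivisionError) → 'B' (finally) → 'R' (after the try/except). Output: DBR

Answer: DBR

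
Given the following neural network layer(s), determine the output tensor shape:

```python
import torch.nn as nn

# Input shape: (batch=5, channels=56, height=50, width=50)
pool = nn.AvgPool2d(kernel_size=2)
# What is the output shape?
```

Input: (5, 56, 50, 50) -> Output: (5, 56, 25, 25)

Answer: (5, 56, 25, 25)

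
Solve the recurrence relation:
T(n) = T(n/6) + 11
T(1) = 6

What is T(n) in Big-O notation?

Each step divides n by 6 and adds 11. After log_6(n) steps we reach T(1)=6. So T(n) = 11·log_6(n) + 6 = O(log n).

Answer: O(log n)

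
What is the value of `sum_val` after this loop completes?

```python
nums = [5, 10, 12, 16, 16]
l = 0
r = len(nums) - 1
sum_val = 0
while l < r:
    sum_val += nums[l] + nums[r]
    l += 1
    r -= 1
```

Sum of pairs from ends
`sum_val` takes the values: 0 → 21 → 47

Answer: 47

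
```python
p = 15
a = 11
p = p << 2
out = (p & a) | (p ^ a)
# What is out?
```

Trace:
`p = 15` → p = 15
`a = 11` → a = 11
`p = p << 2` → p = 60
`out = (p & a) | (p ^ a)` → out = 63
So out = 63

Answer: 63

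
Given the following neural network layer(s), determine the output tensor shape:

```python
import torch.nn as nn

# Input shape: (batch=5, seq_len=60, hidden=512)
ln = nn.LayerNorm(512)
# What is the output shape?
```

Input: (5, 60, 512) -> Output: (5, 60, 512)

Answer: (5, 60, 512)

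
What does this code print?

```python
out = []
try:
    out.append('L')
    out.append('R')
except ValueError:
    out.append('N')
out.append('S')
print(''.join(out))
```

Execution trace: 'L' (try body) → 'R' (try body, no exception) → 'S' (after the try/except). Output: LRS

Answer: LRS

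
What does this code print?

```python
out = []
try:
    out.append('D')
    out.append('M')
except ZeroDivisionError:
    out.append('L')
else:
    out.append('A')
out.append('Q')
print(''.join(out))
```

Execution trace: 'D' (try body) → 'M' (try body, no exception) → 'A' (else) → 'Q' (after the try/except). Output: DMAQ

Answer: DMAQ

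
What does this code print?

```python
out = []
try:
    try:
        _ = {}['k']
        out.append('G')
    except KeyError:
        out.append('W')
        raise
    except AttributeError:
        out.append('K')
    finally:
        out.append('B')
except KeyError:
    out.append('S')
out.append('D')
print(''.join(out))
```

Execution trace: 'W' (inner except KeyError) → 'B' (inner finally) → 'S' (outer except KeyError) → 'D' (after the try/except). Output: WBSD

Answer: WBSD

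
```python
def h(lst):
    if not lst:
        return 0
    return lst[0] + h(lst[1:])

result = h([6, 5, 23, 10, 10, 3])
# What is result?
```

6 + 5 + 23 + 10 + 10 + 3 + 0 = 57

Answer: 57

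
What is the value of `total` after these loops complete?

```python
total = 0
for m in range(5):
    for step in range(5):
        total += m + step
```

Sum of all m+step for m,step in 5x5
`total` takes the values: 0 → 1 → 3 → 6 → 10 → 11 → 13 → 16 → 20 → 25 → 27 → 30 → 34 → 39 → 45 → 48 → 52 → 57 → 63 → 70 → 74 → 79 → 85 → 92 → 100

Answer: 100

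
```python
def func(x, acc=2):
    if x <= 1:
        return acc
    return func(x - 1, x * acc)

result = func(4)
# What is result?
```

Accumulator trace (n, acc): (4, 2) -> (3, 8) -> (2, 24) -> (1, 48) -> return 48

Answer: 48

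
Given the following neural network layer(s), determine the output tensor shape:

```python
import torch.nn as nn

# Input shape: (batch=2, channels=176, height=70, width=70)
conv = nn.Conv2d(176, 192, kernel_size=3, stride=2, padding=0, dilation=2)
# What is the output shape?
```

Input: (2, 176, 70, 70) -> Output: (2, 192, 33, 33)

Answer: (2, 192, 33, 33)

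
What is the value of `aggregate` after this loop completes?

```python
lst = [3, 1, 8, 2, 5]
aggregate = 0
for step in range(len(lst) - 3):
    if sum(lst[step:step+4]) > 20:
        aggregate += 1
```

Count windows with sum > 20
`aggregate` takes the values: 0

Answer: 0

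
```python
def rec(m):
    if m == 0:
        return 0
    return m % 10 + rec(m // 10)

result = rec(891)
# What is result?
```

Sum of digits of 891: 1 + 9 + 8 = 18

Answer: 18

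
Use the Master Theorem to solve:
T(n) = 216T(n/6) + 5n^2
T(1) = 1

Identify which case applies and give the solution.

a=216, b=6, f(n)=5n^2. log_6(216) = 3. Since c=2 < 3, Case 1 applies: T(n) = Θ(n^log_b(a)) = O(n^3).

Answer: O(n^3) - Case 1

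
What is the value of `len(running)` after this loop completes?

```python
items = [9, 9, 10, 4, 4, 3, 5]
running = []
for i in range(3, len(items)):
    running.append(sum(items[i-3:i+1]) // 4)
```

Number of 4-element averages
`running` takes the values: [] → [8] → [8, 6] → [8, 6, 5] → [8, 6, 5, 4]
So `len(running)` = 4

Answer: 4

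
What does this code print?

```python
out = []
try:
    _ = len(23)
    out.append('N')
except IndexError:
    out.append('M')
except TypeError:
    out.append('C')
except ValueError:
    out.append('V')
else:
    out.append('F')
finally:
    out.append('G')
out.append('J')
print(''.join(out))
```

Execution trace: 'C' (except TypeError) → 'G' (finally) → 'J' (after the try/except). Output: CGJ

Answer: CGJ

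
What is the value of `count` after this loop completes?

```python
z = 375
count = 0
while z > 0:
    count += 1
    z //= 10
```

Count digits by repeated division by 10
`count` takes the values: 0 → 1 → 2 → 3

Answer: 3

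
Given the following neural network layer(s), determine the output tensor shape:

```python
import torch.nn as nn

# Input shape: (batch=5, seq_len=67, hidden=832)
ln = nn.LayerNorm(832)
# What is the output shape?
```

Input: (5, 67, 832) -> Output: (5, 67, 832)

Answer: (5, 67, 832)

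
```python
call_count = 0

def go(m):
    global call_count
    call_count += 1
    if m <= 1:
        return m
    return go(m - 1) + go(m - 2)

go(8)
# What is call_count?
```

Calls(m) = 1 + Calls(m-1) + Calls(m-2); Calls(0)=Calls(1)=1. For m=8 this gives 67.

Answer: 67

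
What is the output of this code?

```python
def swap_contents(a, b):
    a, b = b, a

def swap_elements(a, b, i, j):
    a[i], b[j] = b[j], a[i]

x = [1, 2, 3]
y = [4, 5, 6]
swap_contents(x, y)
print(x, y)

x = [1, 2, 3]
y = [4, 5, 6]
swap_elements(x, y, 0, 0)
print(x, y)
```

Key concept: parameter rebinding vs mutation.
Step by step:
`x = [1, 2, 3]` → x = [1, 2, 3]
`y = [4, 5, 6]` → y = [4, 5, 6]
`swap_contents(x, y)` → no visible change to tracked variables
`print(x, y)` → prints [1, 2, 3] [4, 5, 6]
`x = [1, 2, 3]` → x = [1, 2, 3]
`y = [4, 5, 6]` → y = [4, 5, 6]
`swap_elements(x, y, 0, 0)` → x = [4, 2, 3]; y = [1, 5, 6]
`print(x, y)` → prints [4, 2, 3] [1, 5, 6]

Answer:
[1, 2, 3] [4, 5, 6]
[4, 2, 3] [1, 5, 6]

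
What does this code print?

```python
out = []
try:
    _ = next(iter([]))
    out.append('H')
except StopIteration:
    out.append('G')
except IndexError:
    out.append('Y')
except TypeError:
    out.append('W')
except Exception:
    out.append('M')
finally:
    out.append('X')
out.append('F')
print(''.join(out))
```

Execution trace: 'G' (except StopIteration) → 'X' (finally) → 'F' (after the try/except). Output: GXF

Answer: GXF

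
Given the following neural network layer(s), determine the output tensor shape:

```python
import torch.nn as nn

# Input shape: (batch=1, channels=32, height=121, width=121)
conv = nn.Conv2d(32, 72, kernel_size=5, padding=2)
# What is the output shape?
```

Input: (1, 32, 121, 121) -> Output: (1, 72, 121, 121)

Answer: (1, 72, 121, 121)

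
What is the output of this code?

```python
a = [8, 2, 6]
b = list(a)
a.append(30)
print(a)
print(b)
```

Key concept: list() constructor creates copy.
Step by step:
`a = [8, 2, 6]` → a = [8, 2, 6]
`b = list(a)` → b = [8, 2, 6]
`a.append(30)` → a = [8, 2, 6, 30]
`print(a)` → prints [8, 2, 6, 30]
`print(b)` → prints [8, 2, 6]

Answer:
[8, 2, 6, 30]
[8, 2, 6]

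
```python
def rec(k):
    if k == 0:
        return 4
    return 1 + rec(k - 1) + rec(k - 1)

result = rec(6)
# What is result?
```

rec(k) = 1 + 2·rec(k-1), rec(0)=4. Closed form: (4+1)·2^6 - 1 = 319.

Answer: 319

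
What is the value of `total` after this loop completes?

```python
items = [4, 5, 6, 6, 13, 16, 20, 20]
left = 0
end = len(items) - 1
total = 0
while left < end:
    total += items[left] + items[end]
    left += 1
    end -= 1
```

Sum of pairs from ends
`total` takes the values: 0 → 24 → 49 → 71 → 90

Answer: 90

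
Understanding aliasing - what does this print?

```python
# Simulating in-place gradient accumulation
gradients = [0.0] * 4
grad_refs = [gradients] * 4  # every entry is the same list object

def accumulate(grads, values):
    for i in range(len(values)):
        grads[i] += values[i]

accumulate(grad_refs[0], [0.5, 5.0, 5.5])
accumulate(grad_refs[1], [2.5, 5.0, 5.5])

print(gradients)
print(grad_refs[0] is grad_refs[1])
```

Key concept: gradient accumulation aliasing.
Step by step:
`gradients = [0.0] * 4` → gradients = [0.0, 0.0, 0.0, 0.0]
`grad_refs = [gradients] * 4` → grad_refs = [[0.0, 0.0, 0.0, 0.0], [0.0, 0.0, 0.0, 0.0], [0.0, 0.0, 0.0, 0.0], [0.0, 0.0, 0.0, 0.0]]
`accumulate(grad_refs[0], [0.5, 5.0, 5.5])` → gradients = [0.5, 5.0, 5.5, 0.0]; grad_refs = [[0.5, 5.0, 5.5, 0.0], [0.5, 5.0, 5.5, 0.0], [0.5, 5.0, 5.5, 0.0], [0.5, 5.0, 5.5, 0.0]]
`accumulate(grad_refs[1], [2.5, 5.0, 5.5])` → gradients = [3.0, 10.0, 11.0, 0.0]; grad_refs = [[3.0, 10.0, 11.0, 0.0], [3.0, 10.0, 11.0, 0.0], [3.0, 10.0, 11.0, 0.0], [3.0, 10.0, 11.0, 0.0]]
`print(gradients)` → prints [3.0, 10.0, 11.0, 0.0]
`print(grad_refs[0] is grad_refs[1])` → prints True

Answer:
[3.0, 10.0, 11.0, 0.0]
True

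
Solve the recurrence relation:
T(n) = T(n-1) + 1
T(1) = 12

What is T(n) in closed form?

Unrolling: T(n) = T(1) + 1·(n-1) = 12 + 1(n-1) = n + 11.

Answer: T(n) = n + 11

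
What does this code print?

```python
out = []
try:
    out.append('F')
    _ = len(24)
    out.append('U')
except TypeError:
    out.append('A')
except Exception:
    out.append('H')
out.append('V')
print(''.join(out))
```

Execution trace: 'F' (try body) → 'A' (except TypeError) → 'V' (after the try/except). Output: FAV

Answer: FAV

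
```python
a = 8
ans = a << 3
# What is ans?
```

Trace:
`a = 8` → a = 8
`ans = a << 3` → ans = 64
So ans = 64

Answer: 64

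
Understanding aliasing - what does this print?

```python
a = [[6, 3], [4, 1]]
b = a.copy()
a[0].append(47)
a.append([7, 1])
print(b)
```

Key concept: shallow copy with nested lists.
Step by step:
`a = [[6, 3], [4, 1]]` → a = [[6, 3], [4, 1]]
`b = a.copy()` → b = [[6, 3], [4, 1]]
`a[0].append(47)` → a = [[6, 3, 47], [4, 1]]; b = [[6, 3, 47], [4, 1]]
`a.append([7, 1])` → a = [[6, 3, 47], [4, 1], [7, 1]]
`print(b)` → prints [[6, 3, 47], [4, 1]]

Answer: [[6, 3, 47], [4, 1]]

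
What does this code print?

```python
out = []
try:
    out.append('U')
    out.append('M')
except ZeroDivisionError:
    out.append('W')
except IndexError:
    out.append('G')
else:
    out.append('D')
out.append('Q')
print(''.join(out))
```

Execution trace: 'U' (try body) → 'M' (try body, no exception) → 'D' (else) → 'Q' (after the try/except). Output: UMDQ

Answer: UMDQ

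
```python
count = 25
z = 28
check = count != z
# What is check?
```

Trace:
`count = 25` → count = 25
`z = 28` → z = 28
`check = count != z` → check = True
So check = True

Answer: True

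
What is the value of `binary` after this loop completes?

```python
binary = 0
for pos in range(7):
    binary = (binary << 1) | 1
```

Build 7 consecutive 1-bits: 0b1111111
`binary` takes the values: 0 → 1 → 3 → 7 → 15 → 31 → 63 → 127

Answer: 127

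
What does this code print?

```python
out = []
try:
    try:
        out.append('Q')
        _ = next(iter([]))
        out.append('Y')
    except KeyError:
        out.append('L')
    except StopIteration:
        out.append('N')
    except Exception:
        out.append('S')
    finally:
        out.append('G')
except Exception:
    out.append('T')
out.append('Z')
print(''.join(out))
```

Execution trace: 'Q' (inner try body) → 'N' (inner except StopIteration) → 'G' (inner finally) → 'Z' (after the try/except). Output: QNGZ

Answer: QNGZ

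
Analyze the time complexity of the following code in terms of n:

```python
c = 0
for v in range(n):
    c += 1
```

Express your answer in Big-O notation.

Each loop level contributes: n. Multiplying the contributions gives O(n).

Answer: O(n)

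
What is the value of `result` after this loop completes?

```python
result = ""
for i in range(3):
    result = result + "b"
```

Repeat 'b' 3 times
`result` takes the values: "" → "b" → "bb" → "bbb"

Answer: "bbb"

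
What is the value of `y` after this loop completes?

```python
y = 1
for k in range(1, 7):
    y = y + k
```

Start at 1, add 1 through 6
`y` takes the values: 1 → 2 → 4 → 7 → 11 → 16 → 22

Answer: 22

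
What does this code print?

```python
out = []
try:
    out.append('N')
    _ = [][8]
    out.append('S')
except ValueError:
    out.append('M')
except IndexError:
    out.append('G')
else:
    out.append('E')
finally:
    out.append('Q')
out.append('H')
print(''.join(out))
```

Execution trace: 'N' (try body) → 'G' (except IndexError) → 'Q' (finally) → 'H' (after the try/except). Output: NGQH

Answer: NGQH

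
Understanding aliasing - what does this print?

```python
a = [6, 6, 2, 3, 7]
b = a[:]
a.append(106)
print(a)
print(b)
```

Key concept: slice [:] creates copy.
Step by step:
`a = [6, 6, 2, 3, 7]` → a = [6, 6, 2, 3, 7]
`b = a[:]` → b = [6, 6, 2, 3, 7]
`a.append(106)` → a = [6, 6, 2, 3, 7, 106]
`print(a)` → prints [6, 6, 2, 3, 7, 106]
`print(b)` → prints [6, 6, 2, 3, 7]

Answer:
[6, 6, 2, 3, 7, 106]
[6, 6, 2, 3, 7]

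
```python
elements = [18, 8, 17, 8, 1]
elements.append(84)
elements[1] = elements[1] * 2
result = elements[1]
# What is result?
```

Trace:
`elements = [18, 8, 17, 8, 1]` → elements = [18, 8, 17, 8, 1]
`elements.append(84)` → elements = [18, 8, 17, 8, 1, 84]
`elements[1] = elements[1] * 2` → elements = [18, 16, 17, 8, 1, 84]
`result = elements[1]` → result = 16
So result = 16

Answer: 16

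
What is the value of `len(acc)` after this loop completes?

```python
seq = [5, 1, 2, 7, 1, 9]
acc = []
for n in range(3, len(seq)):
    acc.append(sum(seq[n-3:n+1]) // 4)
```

Number of 4-element averages
`acc` takes the values: [] → [3] → [3, 2] → [3, 2, 4]
So `len(acc)` = 3

Answer: 3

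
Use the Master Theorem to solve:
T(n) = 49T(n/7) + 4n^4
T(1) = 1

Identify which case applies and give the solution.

a=49, b=7, f(n)=4n^4. log_7(49) = 2. Since c=4 > 2 and the regularity condition holds (49(n/7)^4 = (49/7^4)n^4 with 49/7^4 < 1), Case 3 applies: T(n) = Θ(f(n)) = O(n^4).

Answer: O(n^4) - Case 3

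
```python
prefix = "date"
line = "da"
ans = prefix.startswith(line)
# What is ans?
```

Trace:
`prefix = "date"` → prefix = 'date'
`line = "da"` → line = 'da'
`ans = prefix.startswith(line)` → ans = True
So ans = True

Answer: True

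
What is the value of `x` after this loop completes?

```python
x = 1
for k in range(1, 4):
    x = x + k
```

Start at 1, add 1 through 3
`x` takes the values: 1 → 2 → 4 → 7

Answer: 7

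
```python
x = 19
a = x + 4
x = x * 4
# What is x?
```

Trace:
`x = 19` → x = 19
`a = x + 4` → a = 23
`x = x * 4` → x = 76
So x = 76

Answer: 76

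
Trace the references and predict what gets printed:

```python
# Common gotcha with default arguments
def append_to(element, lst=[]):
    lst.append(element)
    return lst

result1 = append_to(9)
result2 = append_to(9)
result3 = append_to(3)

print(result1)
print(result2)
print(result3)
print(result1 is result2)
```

Key concept: mutable default argument gotcha.
Step by step:
`result1 = append_to(9)` → result1 = [9]
`result2 = append_to(9)` → result1 = [9, 9] (same object as result2); result2 = [9, 9] (same object as result1)
`result3 = append_to(3)` → result1 = [9, 9, 3] (same object as result2, result3); result2 = [9, 9, 3] (same object as result1, result3); result3 = [9, 9, 3] (same object as result1, result2)
`print(result1)` → prints [9, 9, 3]
`print(result2)` → prints [9, 9, 3]
`print(result3)` → prints [9, 9, 3]
`print(result1 is result2)` → prints True

Answer:
[9, 9, 3]
[9, 9, 3]
[9, 9, 3]
True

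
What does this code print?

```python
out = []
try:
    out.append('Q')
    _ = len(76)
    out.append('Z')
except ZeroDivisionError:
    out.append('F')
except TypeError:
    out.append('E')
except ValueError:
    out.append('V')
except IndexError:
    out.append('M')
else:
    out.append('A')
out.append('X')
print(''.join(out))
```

Execution trace: 'Q' (try body) → 'E' (except TypeError) → 'X' (after the try/except). Output: QEX

Answer: QEX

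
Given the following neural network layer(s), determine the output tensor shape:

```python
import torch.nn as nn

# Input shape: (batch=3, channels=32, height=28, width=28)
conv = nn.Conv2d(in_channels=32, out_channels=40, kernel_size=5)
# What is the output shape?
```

Input: (3, 32, 28, 28) -> Output: (3, 40, 24, 24)

Answer: (3, 40, 24, 24)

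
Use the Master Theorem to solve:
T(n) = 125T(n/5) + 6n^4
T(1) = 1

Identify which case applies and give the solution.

a=125, b=5, f(n)=6n^4. log_5(125) = 3. Since c=4 > 3 and the regularity condition holds (125(n/5)^4 = (125/5^4)n^4 with 125/5^4 < 1), Case 3 applies: T(n) = Θ(f(n)) = O(n^4).

Answer: O(n^4) - Case 3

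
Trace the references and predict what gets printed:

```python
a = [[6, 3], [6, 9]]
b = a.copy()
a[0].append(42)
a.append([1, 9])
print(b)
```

Key concept: shallow copy with nested lists.
Step by step:
`a = [[6, 3], [6, 9]]` → a = [[6, 3], [6, 9]]
`b = a.copy()` → b = [[6, 3], [6, 9]]
`a[0].append(42)` → a = [[6, 3, 42], [6, 9]]; b = [[6, 3, 42], [6, 9]]
`a.append([1, 9])` → a = [[6, 3, 42], [6, 9], [1, 9]]
`print(b)` → prints [[6, 3, 42], [6, 9]]

Answer: [[6, 3, 42], [6, 9]]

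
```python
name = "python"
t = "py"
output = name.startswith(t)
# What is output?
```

Trace:
`name = "python"` → name = 'python'
`t = "py"` → t = 'py'
`output = name.startswith(t)` → output = True
So output = True

Answer: True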